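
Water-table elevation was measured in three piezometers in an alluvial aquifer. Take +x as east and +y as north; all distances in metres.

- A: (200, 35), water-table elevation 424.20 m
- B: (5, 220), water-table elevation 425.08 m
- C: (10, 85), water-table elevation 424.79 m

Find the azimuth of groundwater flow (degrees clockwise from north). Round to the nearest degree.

129°

With h = a·x + b·y + c and A as origin, the differences give:
  (-195)·a + 185·b = +0.88
  (-190)·a + 50·b = +0.59
Eliminate b (×50 and ×185, subtract): 25400·a = -65.150 → a = ∂h/∂x = -0.002565
Back-substitute: b = ∂h/∂y = +0.002053.
Flow direction (−∇h) has components (+0.002565 E, -0.002053 N).
Azimuth = atan2(E, N) = atan2(+0.002565, -0.002053) = 128.7° ≈ 129°.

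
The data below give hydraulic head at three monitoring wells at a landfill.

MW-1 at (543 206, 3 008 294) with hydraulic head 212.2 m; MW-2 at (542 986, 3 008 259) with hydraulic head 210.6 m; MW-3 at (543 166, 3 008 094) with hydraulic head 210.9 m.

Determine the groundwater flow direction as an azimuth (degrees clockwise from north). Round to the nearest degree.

231°

Differences from MW-1: to MW-2 (Δx, Δy, Δh) = (-220, -35, -1.6); to MW-3 = (-40, -200, -1.3).
Determinant of the coordinate differences = (-220)·(-200) − (-40)·(-35) = 42600.
∂h/∂x = [(-1.6)·(-200) − (-1.3)·(-35)] / 42600 = +0.006444
∂h/∂y = [(-220)·(-1.3) − (-40)·(-1.6)] / 42600 = +0.005211
Flow direction (−∇h) has components (-0.006444 E, -0.005211 N).
Azimuth = atan2(E, N) = atan2(-0.006444, -0.005211) = 231.0° ≈ 231°.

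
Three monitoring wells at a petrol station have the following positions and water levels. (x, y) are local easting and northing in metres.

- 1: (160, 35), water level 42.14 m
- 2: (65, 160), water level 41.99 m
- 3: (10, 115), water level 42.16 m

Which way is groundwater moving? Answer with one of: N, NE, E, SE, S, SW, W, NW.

NE

Taking 1 as reference: 2−1 = (-95, 125, -0.15); 3−1 = (-150, 80, +0.02).
Determinant of the coordinate differences = (-95)·80 − (-150)·125 = 11150.
∂h/∂x = [(-0.15)·80 − (+0.02)·125] / 11150 = -0.001300
∂h/∂y = [(-95)·(+0.02) − (-150)·(-0.15)] / 11150 = -0.002188
Flow = −∇h = (+0.001300 east, +0.002188 north), which points northeast.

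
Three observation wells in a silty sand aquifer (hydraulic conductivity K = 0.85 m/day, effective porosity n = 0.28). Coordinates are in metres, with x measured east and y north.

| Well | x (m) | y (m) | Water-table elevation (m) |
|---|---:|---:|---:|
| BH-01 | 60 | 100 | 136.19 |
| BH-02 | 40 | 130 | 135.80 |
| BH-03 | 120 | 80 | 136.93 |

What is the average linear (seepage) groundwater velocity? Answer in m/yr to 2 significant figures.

13 m/yr

Taking BH-01 as reference: BH-02−BH-01 = (-20, 30, -0.39); BH-03−BH-01 = (60, -20, +0.74).
Solve a·Δx + b·Δy = Δh: det = (-20)·(-20) − 60·30 = -1400.
∂h/∂x = [(-0.39)·(-20) − (+0.74)·30] / -1400 = +0.01029
∂h/∂y = [(-20)·(+0.74) − 60·(-0.39)] / -1400 = -0.006143
|∇h| = √(0.01029² + -0.006143²) = 0.01198
Seepage velocity v = K·i/n = 0.85 × 0.01198 / 0.28 = 0.03637 m/day = 13.28 m/yr.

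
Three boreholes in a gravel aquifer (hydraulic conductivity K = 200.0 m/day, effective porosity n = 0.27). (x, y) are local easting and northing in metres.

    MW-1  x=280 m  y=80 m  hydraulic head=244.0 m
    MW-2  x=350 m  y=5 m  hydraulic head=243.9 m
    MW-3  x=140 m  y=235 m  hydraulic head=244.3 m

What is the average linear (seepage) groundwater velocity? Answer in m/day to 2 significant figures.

Taking MW-1 as reference: MW-2−MW-1 = (70, -75, -0.1); MW-3−MW-1 = (-140, 155, +0.3).
Determinant of the coordinate differences = 70·155 − (-140)·(-75) = 350.
∂h/∂x = [(-0.1)·155 − (+0.3)·(-75)] / 350 = +0.02000
∂h/∂y = [70·(+0.3) − (-140)·(-0.1)] / 350 = +0.02000
|∇h| = √(0.02000² + 0.02000²) = 0.02828
Seepage velocity v = K·i/n = 200.0 × 0.02828 / 0.27 = 20.95 m/day.

21 m/day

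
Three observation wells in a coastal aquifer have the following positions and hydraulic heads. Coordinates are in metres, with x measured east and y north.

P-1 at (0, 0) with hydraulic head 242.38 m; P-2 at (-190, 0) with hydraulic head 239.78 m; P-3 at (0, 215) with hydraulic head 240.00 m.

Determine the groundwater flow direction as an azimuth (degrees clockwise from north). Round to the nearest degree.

309°

∂h/∂x = (239.78 − 242.38) / (-190 − 0) = +0.01368
∂h/∂y = (240.00 − 242.38) / (215 − 0) = -0.01107
Flow direction (−∇h) has components (-0.01368 E, +0.01107 N).
Azimuth = atan2(E, N) = atan2(-0.01368, +0.01107) = 309.0° ≈ 309°.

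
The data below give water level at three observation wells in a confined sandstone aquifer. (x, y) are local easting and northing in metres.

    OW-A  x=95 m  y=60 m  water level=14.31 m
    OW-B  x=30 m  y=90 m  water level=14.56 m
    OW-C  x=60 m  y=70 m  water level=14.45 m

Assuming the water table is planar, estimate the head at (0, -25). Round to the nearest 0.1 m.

14.8 m

With h = a·x + b·y + c and OW-A as origin, the differences give:
  (-65)·a + 30·b = +0.25
  (-35)·a + 10·b = +0.14
Eliminate b (×10 and ×30, subtract): 400·a = -1.700 → a = ∂h/∂x = -0.004250
Back-substitute: b = ∂h/∂y = -0.0008750.
h(0, -25) = 14.31 + (-0.004250)·(-95) + (-0.0008750)·(-85) = 14.31 +0.404 +0.074 = 14.788 m.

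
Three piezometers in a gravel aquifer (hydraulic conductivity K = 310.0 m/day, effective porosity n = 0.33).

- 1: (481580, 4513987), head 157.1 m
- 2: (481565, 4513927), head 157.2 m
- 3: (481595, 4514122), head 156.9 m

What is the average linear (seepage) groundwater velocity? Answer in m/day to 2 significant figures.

With h = a·x + b·y + c and 1 as origin, the differences give:
  (-15)·a + (-60)·b = +0.1
  15·a + 135·b = -0.2
Eliminate b (×135 and ×(-60), subtract): -1125·a = 1.50 → a = ∂h/∂x = -0.001333
Back-substitute: b = ∂h/∂y = -0.001333.
|∇h| = √(-0.001333² + -0.001333²) = 0.001885
Seepage velocity v = K·i/n = 310.0 × 0.001885 / 0.33 = 1.771 m/day.

1.8 m/day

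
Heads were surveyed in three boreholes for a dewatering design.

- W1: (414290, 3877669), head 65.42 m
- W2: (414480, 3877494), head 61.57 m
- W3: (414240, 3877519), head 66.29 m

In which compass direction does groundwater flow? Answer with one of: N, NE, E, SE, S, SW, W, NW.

Differences from W1: to W2 (Δx, Δy, Δh) = (190, -175, -3.85); to W3 = (-50, -150, +0.87).
Determinant of the coordinate differences = 190·(-150) − (-50)·(-175) = -37250.
∂h/∂x = [(-3.85)·(-150) − (+0.87)·(-175)] / -37250 = -0.01959
∂h/∂y = [190·(+0.87) − (-50)·(-3.85)] / -37250 = +0.0007302
Flow = −∇h = (+0.01959 east, -0.0007302 north), which points east.

E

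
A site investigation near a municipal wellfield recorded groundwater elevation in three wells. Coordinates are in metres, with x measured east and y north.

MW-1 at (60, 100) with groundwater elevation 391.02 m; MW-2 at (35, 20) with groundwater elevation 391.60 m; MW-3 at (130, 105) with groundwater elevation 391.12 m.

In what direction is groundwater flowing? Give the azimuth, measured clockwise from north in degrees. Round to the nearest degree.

With h = a·x + b·y + c and MW-1 as origin, the differences give:
  (-25)·a + (-80)·b = +0.58
  70·a + 5·b = +0.10
Eliminate b (×5 and ×(-80), subtract): 5475·a = 10.900 → a = ∂h/∂x = +0.001991
Back-substitute: b = ∂h/∂y = -0.007872.
Flow direction (−∇h) has components (-0.001991 E, +0.007872 N).
Azimuth = atan2(E, N) = atan2(-0.001991, +0.007872) = 345.8° ≈ 346°.

346°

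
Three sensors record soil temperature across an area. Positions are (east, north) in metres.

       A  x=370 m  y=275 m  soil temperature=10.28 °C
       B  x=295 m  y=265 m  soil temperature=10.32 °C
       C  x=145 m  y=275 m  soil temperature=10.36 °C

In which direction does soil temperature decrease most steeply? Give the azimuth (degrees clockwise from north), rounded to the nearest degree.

015°

Taking A as reference: B−A = (-75, -10, +0.04); C−A = (-225, 0, +0.08).
Determinant of the coordinate differences = (-75)·0 − (-225)·(-10) = -2250.
∂T/∂x = [(+0.04)·0 − (+0.08)·(-10)] / -2250 = -0.0003556
∂T/∂y = [(-75)·(+0.08) − (-225)·(+0.04)] / -2250 = -0.001333
Steepest decrease is along −∇f: components (+0.0003556 E, +0.001333 N).
Azimuth = atan2(+0.0003556, +0.001333) = 14.9° ≈ 015°.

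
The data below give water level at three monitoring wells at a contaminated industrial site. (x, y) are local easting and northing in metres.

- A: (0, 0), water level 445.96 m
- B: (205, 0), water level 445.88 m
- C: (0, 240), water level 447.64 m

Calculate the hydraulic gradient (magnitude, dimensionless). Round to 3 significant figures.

0.00701

∂h/∂x = (445.88 − 445.96) / (205 − 0) = -0.0003902
∂h/∂y = (447.64 − 445.96) / (240 − 0) = +0.007000
|∇h| = √(-0.0003902² + 0.007000²) = 0.007011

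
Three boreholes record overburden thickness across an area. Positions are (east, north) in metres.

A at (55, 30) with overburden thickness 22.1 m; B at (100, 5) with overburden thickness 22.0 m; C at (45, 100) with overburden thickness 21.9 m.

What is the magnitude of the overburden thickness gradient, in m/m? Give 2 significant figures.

0.0054 m/m

With d = a·x + b·y + c and A as origin, the differences give:
  45·a + (-25)·b = -0.1
  (-10)·a + 70·b = -0.2
Eliminate b (×70 and ×(-25), subtract): 2900·a = -12.00 → a = ∂d/∂x = -0.004138
Back-substitute: b = ∂d/∂y = -0.003448.
|∇f| = √(-0.004138² + -0.003448²) = 0.005386 m/m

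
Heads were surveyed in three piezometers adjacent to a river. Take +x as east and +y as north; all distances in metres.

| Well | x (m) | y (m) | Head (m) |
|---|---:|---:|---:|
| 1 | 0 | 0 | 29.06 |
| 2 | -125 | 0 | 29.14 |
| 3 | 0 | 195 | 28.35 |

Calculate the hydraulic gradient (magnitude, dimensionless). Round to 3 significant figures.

0.00370

∂h/∂x = (29.14 − 29.06) / (-125 − 0) = -0.0006400
∂h/∂y = (28.35 − 29.06) / (195 − 0) = -0.003641
|∇h| = √(-0.0006400² + -0.003641²) = 0.003697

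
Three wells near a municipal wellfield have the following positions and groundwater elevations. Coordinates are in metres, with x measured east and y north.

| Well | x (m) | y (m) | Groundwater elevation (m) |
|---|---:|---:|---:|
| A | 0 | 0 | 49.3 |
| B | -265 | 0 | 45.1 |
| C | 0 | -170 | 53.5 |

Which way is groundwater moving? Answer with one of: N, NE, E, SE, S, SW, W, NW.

∂h/∂x = (45.1 − 49.3) / (-265 − 0) = +0.01585
∂h/∂y = (53.5 − 49.3) / (-170 − 0) = -0.02471
Flow = −∇h = (-0.01585 east, +0.02471 north), which points northwest.

NW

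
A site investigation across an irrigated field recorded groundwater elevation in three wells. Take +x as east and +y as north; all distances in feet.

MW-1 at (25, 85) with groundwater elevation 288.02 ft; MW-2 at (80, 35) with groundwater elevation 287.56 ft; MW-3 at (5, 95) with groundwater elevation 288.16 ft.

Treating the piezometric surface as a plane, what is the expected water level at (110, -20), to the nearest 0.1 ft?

Three-point gradient (reference MW-1): Δ to MW-2 = (55, -50, -0.46), Δ to MW-3 = (-20, 10, +0.14).
∂h/∂x = -0.005333, ∂h/∂y = +0.003333 (det = -450).
h(110, -20) = 288.02 + (-0.005333)·(85) + (+0.003333)·(-105) = 288.02 -0.453 -0.350 = 287.217 ft.

287.2 ft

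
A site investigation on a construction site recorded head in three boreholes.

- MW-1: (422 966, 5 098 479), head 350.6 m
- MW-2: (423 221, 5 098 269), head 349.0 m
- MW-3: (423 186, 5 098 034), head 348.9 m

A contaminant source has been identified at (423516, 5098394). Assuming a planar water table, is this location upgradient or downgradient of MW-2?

downgradient

With h = a·x + b·y + c and MW-1 as origin, the differences give:
  255·a + (-210)·b = -1.6
  220·a + (-445)·b = -1.7
Eliminate b (×(-445) and ×(-210), subtract): -67275·a = 355.00 → a = ∂h/∂x = -0.005277
Back-substitute: b = ∂h/∂y = +0.001211.
Head at (423516, 5098394) = 350.6 + (-0.005277)·(550) + (+0.001211)·(-85) = 347.59 m.
That is lower than the 349.0 m at MW-2, so the point is downgradient.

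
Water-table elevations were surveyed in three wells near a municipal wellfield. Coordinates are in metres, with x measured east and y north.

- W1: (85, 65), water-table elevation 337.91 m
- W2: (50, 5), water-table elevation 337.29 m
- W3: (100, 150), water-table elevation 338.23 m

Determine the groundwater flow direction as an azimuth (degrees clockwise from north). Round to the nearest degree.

Differences from W1: to W2 (Δx, Δy, Δh) = (-35, -60, -0.62); to W3 = (15, 85, +0.32).
Determinant of the coordinate differences = (-35)·85 − 15·(-60) = -2075.
∂h/∂x = [(-0.62)·85 − (+0.32)·(-60)] / -2075 = +0.01614
∂h/∂y = [(-35)·(+0.32) − 15·(-0.62)] / -2075 = +0.0009157
Flow direction (−∇h) has components (-0.01614 E, -0.0009157 N).
Azimuth = atan2(E, N) = atan2(-0.01614, -0.0009157) = 266.8° ≈ 267°.

267°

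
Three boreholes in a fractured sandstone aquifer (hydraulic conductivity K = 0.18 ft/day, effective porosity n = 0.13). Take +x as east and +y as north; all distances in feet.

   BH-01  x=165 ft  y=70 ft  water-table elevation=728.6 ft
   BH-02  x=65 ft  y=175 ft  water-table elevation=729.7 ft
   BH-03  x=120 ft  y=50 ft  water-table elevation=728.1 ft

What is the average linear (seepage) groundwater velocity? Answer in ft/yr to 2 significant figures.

7.8 ft/yr

Differences from BH-01: to BH-02 (Δx, Δy, Δh) = (-100, 105, +1.1); to BH-03 = (-45, -20, -0.5).
Determinant of the coordinate differences = (-100)·(-20) − (-45)·105 = 6725.
∂h/∂x = [(+1.1)·(-20) − (-0.5)·105] / 6725 = +0.004535
∂h/∂y = [(-100)·(-0.5) − (-45)·(+1.1)] / 6725 = +0.01480
|∇h| = √(0.004535² + 0.01480²) = 0.01548
Seepage velocity v = K·i/n = 0.18 × 0.01548 / 0.13 = 0.02143 ft/day = 7.827 ft/yr.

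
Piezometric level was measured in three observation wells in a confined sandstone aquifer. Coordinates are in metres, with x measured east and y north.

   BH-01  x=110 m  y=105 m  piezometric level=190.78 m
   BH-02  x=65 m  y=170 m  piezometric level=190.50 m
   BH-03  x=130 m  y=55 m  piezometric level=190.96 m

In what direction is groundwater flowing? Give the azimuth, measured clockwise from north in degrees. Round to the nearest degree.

Taking BH-01 as reference: BH-02−BH-01 = (-45, 65, -0.28); BH-03−BH-01 = (20, -50, +0.18).
Solve a·Δx + b·Δy = Δh: det = (-45)·(-50) − 20·65 = 950.
∂h/∂x = [(-0.28)·(-50) − (+0.18)·65] / 950 = +0.002421
∂h/∂y = [(-45)·(+0.18) − 20·(-0.28)] / 950 = -0.002632
Flow direction (−∇h) has components (-0.002421 E, +0.002632 N).
Azimuth = atan2(E, N) = atan2(-0.002421, +0.002632) = 317.4° ≈ 317°.

317°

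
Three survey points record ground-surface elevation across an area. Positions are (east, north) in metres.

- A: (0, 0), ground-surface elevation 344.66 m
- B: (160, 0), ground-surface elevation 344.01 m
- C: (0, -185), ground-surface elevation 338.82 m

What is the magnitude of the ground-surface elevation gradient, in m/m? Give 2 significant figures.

0.032 m/m

∂z/∂x = (344.01 − 344.66) / (160 − 0) = -0.004063
∂z/∂y = (338.82 − 344.66) / (-185 − 0) = +0.03157
|∇f| = √(-0.004063² + 0.03157²) = 0.03183 m/m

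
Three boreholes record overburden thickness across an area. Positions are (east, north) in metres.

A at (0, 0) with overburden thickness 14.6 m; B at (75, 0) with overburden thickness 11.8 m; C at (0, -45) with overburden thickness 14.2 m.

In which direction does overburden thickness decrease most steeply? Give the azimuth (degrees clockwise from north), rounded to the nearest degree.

103°

∂d/∂x = (11.8 − 14.6) / (75 − 0) = -0.03733
∂d/∂y = (14.2 − 14.6) / (-45 − 0) = +0.008889
Steepest decrease is along −∇f: components (+0.03733 E, -0.008889 N).
Azimuth = atan2(+0.03733, -0.008889) = 103.4° ≈ 103°.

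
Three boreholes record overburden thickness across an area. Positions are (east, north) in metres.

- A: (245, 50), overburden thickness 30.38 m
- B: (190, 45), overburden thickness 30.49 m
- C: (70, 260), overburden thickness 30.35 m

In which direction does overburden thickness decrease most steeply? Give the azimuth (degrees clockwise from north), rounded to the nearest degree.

Taking A as reference: B−A = (-55, -5, +0.11); C−A = (-175, 210, -0.03).
Determinant of the coordinate differences = (-55)·210 − (-175)·(-5) = -12425.
∂d/∂x = [(+0.11)·210 − (-0.03)·(-5)] / -12425 = -0.001847
∂d/∂y = [(-55)·(-0.03) − (-175)·(+0.11)] / -12425 = -0.001682
Steepest decrease is along −∇f: components (+0.001847 E, +0.001682 N).
Azimuth = atan2(+0.001847, +0.001682) = 47.7° ≈ 048°.

048°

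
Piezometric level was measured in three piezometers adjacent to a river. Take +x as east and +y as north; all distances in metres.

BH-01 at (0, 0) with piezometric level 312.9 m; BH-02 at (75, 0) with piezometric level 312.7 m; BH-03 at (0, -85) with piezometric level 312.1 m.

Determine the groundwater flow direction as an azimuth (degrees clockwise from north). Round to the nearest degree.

∂h/∂x = (312.7 − 312.9) / (75 − 0) = -0.002667
∂h/∂y = (312.1 − 312.9) / (-85 − 0) = +0.009412
Flow direction (−∇h) has components (+0.002667 E, -0.009412 N).
Azimuth = atan2(E, N) = atan2(+0.002667, -0.009412) = 164.2° ≈ 164°.

164°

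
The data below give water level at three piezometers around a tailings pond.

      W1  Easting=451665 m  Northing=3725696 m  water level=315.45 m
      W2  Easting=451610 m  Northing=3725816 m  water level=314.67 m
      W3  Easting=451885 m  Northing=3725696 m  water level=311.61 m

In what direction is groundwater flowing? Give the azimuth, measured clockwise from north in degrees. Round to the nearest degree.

Taking W1 as reference: W2−W1 = (-55, 120, -0.78); W3−W1 = (220, 0, -3.84).
Solve a·Δx + b·Δy = Δh: det = (-55)·0 − 220·120 = -26400.
∂h/∂x = [(-0.78)·0 − (-3.84)·120] / -26400 = -0.01745
∂h/∂y = [(-55)·(-3.84) − 220·(-0.78)] / -26400 = -0.01450
Flow direction (−∇h) has components (+0.01745 E, +0.01450 N).
Azimuth = atan2(E, N) = atan2(+0.01745, +0.01450) = 50.3° ≈ 050°.

050°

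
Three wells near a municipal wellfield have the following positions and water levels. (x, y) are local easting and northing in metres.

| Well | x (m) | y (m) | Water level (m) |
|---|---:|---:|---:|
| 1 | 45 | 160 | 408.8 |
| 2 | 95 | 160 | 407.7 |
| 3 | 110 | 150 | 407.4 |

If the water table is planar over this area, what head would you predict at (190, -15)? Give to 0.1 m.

406.1 m

Three-point gradient (reference 1): Δ to 2 = (50, 0, -1.1), Δ to 3 = (65, -10, -1.4).
∂h/∂x = -0.02200, ∂h/∂y = -0.003000 (det = -500).
h(190, -15) = 408.8 + (-0.02200)·(145) + (-0.003000)·(-175) = 408.8 -3.190 +0.525 = 406.135 m.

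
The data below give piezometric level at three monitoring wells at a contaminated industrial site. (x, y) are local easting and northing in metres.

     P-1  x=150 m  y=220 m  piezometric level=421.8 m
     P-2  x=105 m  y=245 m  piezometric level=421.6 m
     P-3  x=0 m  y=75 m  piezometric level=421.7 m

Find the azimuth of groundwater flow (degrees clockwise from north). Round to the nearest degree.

309°

Taking P-1 as reference: P-2−P-1 = (-45, 25, -0.2); P-3−P-1 = (-150, -145, -0.1).
Solve a·Δx + b·Δy = Δh: det = (-45)·(-145) − (-150)·25 = 10275.
∂h/∂x = [(-0.2)·(-145) − (-0.1)·25] / 10275 = +0.003066
∂h/∂y = [(-45)·(-0.1) − (-150)·(-0.2)] / 10275 = -0.002482
Flow direction (−∇h) has components (-0.003066 E, +0.002482 N).
Azimuth = atan2(E, N) = atan2(-0.003066, +0.002482) = 309.0° ≈ 309°.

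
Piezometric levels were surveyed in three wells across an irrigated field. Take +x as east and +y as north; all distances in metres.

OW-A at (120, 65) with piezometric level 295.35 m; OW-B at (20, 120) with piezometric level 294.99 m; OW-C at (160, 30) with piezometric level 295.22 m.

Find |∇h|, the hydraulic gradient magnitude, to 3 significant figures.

0.0260

Three-point gradient (reference OW-A): Δ to OW-B = (-100, 55, -0.36), Δ to OW-C = (40, -35, -0.13).
∂h/∂x = +0.01519, ∂h/∂y = +0.02108 (det = 1300).
|∇h| = √(0.01519² + 0.02108²) = 0.02598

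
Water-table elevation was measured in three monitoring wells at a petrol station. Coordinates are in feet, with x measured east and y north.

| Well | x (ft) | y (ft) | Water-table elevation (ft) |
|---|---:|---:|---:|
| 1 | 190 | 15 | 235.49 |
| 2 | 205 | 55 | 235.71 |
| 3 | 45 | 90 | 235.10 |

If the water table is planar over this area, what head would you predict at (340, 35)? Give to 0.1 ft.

236.3 ft

With h = a·x + b·y + c and 1 as origin, the differences give:
  15·a + 40·b = +0.22
  (-145)·a + 75·b = -0.39
Eliminate b (×75 and ×40, subtract): 6925·a = 32.100 → a = ∂h/∂x = +0.004635
Back-substitute: b = ∂h/∂y = +0.003762.
h(340, 35) = 235.49 + (+0.004635)·(150) + (+0.003762)·(20) = 235.49 +0.695 +0.075 = 236.261 ft.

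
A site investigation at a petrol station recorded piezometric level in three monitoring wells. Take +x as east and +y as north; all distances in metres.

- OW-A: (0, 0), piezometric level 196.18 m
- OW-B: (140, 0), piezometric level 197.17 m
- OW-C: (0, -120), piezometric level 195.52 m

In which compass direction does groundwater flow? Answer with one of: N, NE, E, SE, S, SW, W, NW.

SW

∂h/∂x = (197.17 − 196.18) / (140 − 0) = +0.007071
∂h/∂y = (195.52 − 196.18) / (-120 − 0) = +0.005500
Flow = −∇h = (-0.007071 east, -0.005500 north), which points southwest.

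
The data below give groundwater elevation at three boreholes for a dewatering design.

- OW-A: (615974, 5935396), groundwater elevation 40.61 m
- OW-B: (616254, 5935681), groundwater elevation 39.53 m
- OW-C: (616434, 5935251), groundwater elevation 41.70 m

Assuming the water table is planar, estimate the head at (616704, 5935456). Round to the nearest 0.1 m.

41.0 m

Taking OW-A as reference: OW-B−OW-A = (280, 285, -1.08); OW-C−OW-A = (460, -145, +1.09).
Solve a·Δx + b·Δy = Δh: det = 280·(-145) − 460·285 = -171700.
∂h/∂x = [(-1.08)·(-145) − (+1.09)·285] / -171700 = +0.0008972
∂h/∂y = [280·(+1.09) − 460·(-1.08)] / -171700 = -0.004671
h(616704, 5935456) = 40.61 + (+0.0008972)·(730) + (-0.004671)·(60) = 40.61 +0.655 -0.280 = 40.985 m.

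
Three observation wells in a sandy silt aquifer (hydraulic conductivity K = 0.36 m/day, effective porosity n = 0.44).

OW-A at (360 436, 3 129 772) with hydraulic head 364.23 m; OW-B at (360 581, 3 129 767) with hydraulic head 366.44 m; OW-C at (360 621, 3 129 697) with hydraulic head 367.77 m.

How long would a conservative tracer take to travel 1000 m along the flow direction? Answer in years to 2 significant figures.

180 years

With h = a·x + b·y + c and OW-A as origin, the differences give:
  145·a + (-5)·b = +2.21
  185·a + (-75)·b = +3.54
Eliminate b (×(-75) and ×(-5), subtract): -9950·a = -148.050 → a = ∂h/∂x = +0.01488
Back-substitute: b = ∂h/∂y = -0.01050.
|∇h| = √(0.01488² + -0.01050²) = 0.01821
Seepage velocity v = K·i/n = 0.36 × 0.01821 / 0.44 = 0.0149 m/day.
t = 1000 / 0.0149 = 6.711e+04 days = 184 years.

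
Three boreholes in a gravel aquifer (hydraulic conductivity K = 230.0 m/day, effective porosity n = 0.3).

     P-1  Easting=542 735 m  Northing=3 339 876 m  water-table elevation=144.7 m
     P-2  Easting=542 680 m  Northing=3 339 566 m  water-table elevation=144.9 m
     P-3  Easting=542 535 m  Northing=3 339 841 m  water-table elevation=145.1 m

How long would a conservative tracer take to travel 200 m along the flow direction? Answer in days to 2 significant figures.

Differences from P-1: to P-2 (Δx, Δy, Δh) = (-55, -310, +0.2); to P-3 = (-200, -35, +0.4).
Determinant of the coordinate differences = (-55)·(-35) − (-200)·(-310) = -60075.
∂h/∂x = [(+0.2)·(-35) − (+0.4)·(-310)] / -60075 = -0.001948
∂h/∂y = [(-55)·(+0.4) − (-200)·(+0.2)] / -60075 = -0.0002996
|∇h| = √(-0.001948² + -0.0002996²) = 0.001971
Seepage velocity v = K·i/n = 230.0 × 0.001971 / 0.3 = 1.511 m/day.
t = 200 / 1.511 = 132.4 days.

130 days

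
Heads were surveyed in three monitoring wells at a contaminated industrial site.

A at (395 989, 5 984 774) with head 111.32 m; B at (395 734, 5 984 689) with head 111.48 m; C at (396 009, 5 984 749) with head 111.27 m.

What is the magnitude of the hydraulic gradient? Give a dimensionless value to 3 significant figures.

Taking A as reference: B−A = (-255, -85, +0.16); C−A = (20, -25, -0.05).
Determinant of the coordinate differences = (-255)·(-25) − 20·(-85) = 8075.
∂h/∂x = [(+0.16)·(-25) − (-0.05)·(-85)] / 8075 = -0.001022
∂h/∂y = [(-255)·(-0.05) − 20·(+0.16)] / 8075 = +0.001183
|∇h| = √(-0.001022² + 0.001183²) = 0.001563

0.00156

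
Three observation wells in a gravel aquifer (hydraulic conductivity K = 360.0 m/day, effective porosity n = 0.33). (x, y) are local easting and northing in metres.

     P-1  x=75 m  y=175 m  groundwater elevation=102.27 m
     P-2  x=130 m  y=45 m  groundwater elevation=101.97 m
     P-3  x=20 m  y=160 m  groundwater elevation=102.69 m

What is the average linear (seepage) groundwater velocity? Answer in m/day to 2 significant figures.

8.1 m/day

Taking P-1 as reference: P-2−P-1 = (55, -130, -0.30); P-3−P-1 = (-55, -15, +0.42).
Solve a·Δx + b·Δy = Δh: det = 55·(-15) − (-55)·(-130) = -7975.
∂h/∂x = [(-0.30)·(-15) − (+0.42)·(-130)] / -7975 = -0.007411
∂h/∂y = [55·(+0.42) − (-55)·(-0.30)] / -7975 = -0.0008276
|∇h| = √(-0.007411² + -0.0008276²) = 0.007457
Seepage velocity v = K·i/n = 360.0 × 0.007457 / 0.33 = 8.135 m/day.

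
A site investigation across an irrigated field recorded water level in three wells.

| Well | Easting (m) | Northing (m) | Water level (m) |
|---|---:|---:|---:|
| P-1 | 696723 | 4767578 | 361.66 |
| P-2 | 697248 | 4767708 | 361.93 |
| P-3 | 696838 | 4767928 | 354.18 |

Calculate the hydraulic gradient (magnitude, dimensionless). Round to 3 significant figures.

0.0243

Differences from P-1: to P-2 (Δx, Δy, Δh) = (525, 130, +0.27); to P-3 = (115, 350, -7.48).
Solve a·Δx + b·Δy = Δh: det = 525·350 − 115·130 = 168800.
∂h/∂x = [(+0.27)·350 − (-7.48)·130] / 168800 = +0.006320
∂h/∂y = [525·(-7.48) − 115·(+0.27)] / 168800 = -0.02345
|∇h| = √(0.006320² + -0.02345²) = 0.02429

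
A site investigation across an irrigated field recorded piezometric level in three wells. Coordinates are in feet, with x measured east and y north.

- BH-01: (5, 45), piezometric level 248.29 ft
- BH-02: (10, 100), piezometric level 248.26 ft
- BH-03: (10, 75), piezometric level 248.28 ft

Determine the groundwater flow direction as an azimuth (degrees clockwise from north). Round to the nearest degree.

286°

With h = a·x + b·y + c and BH-01 as origin, the differences give:
  5·a + 55·b = -0.03
  5·a + 30·b = -0.01
Eliminate b (×30 and ×55, subtract): -125·a = -0.350 → a = ∂h/∂x = +0.002800
Back-substitute: b = ∂h/∂y = -0.0008000.
Flow direction (−∇h) has components (-0.002800 E, +0.0008000 N).
Azimuth = atan2(E, N) = atan2(-0.002800, +0.0008000) = 285.9° ≈ 286°.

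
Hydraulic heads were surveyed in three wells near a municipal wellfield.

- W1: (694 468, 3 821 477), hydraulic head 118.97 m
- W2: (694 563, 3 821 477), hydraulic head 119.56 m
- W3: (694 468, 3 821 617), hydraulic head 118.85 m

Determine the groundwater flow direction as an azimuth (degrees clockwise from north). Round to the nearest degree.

278°

∂h/∂x = (119.56 − 118.97) / (694563 − 694468) = +0.006211
∂h/∂y = (118.85 − 118.97) / (3821617 − 3821477) = -0.0008571
Flow direction (−∇h) has components (-0.006211 E, +0.0008571 N).
Azimuth = atan2(E, N) = atan2(-0.006211, +0.0008571) = 277.9° ≈ 278°.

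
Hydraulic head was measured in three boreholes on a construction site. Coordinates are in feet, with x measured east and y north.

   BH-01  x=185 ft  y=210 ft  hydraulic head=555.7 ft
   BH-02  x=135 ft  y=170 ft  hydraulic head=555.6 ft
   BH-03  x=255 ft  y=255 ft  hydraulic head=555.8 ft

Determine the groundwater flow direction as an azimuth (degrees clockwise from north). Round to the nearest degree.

Taking BH-01 as reference: BH-02−BH-01 = (-50, -40, -0.1); BH-03−BH-01 = (70, 45, +0.1).
Determinant of the coordinate differences = (-50)·45 − 70·(-40) = 550.
∂h/∂x = [(-0.1)·45 − (+0.1)·(-40)] / 550 = -0.0009091
∂h/∂y = [(-50)·(+0.1) − 70·(-0.1)] / 550 = +0.003636
Flow direction (−∇h) has components (+0.0009091 E, -0.003636 N).
Azimuth = atan2(E, N) = atan2(+0.0009091, -0.003636) = 166.0° ≈ 166°.

166°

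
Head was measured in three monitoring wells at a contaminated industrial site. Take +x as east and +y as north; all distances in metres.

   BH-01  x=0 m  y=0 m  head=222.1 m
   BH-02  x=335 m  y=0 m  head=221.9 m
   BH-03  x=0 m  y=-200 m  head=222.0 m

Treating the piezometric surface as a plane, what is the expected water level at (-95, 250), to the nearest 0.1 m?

222.3 m

∂h/∂x = (221.9 − 222.1) / (335 − 0) = -0.0005970
∂h/∂y = (222.0 − 222.1) / (-200 − 0) = +0.0005000
h(-95, 250) = 222.1 + (-0.0005970)·(-95) + (+0.0005000)·(250) = 222.1 +0.057 +0.125 = 222.282 m.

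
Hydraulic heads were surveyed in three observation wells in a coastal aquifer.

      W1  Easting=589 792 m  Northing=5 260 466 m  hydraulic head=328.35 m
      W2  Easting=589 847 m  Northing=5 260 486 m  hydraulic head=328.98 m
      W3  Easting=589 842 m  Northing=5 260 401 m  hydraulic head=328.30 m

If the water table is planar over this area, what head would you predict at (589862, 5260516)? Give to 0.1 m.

329.3 m

Differences from W1: to W2 (Δx, Δy, Δh) = (55, 20, +0.63); to W3 = (50, -65, -0.05).
Solve a·Δx + b·Δy = Δh: det = 55·(-65) − 50·20 = -4575.
∂h/∂x = [(+0.63)·(-65) − (-0.05)·20] / -4575 = +0.008732
∂h/∂y = [55·(-0.05) − 50·(+0.63)] / -4575 = +0.007486
h(589862, 5260516) = 328.35 + (+0.008732)·(70) + (+0.007486)·(50) = 328.35 +0.611 +0.374 = 329.336 m.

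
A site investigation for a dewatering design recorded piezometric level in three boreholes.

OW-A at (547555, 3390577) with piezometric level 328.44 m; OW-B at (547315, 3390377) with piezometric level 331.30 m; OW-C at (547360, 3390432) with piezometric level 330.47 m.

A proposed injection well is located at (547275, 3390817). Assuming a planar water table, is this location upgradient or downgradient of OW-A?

downgradient

With h = a·x + b·y + c and OW-A as origin, the differences give:
  (-240)·a + (-200)·b = +2.86
  (-195)·a + (-145)·b = +2.03
Eliminate b (×(-145) and ×(-200), subtract): -4200·a = -8.700 → a = ∂h/∂x = +0.002071
Back-substitute: b = ∂h/∂y = -0.01679.
Head at (547275, 3390817) = 328.44 + (+0.002071)·(-280) + (-0.01679)·(240) = 323.83 m.
That is lower than the 328.44 m at OW-A, so the point is downgradient.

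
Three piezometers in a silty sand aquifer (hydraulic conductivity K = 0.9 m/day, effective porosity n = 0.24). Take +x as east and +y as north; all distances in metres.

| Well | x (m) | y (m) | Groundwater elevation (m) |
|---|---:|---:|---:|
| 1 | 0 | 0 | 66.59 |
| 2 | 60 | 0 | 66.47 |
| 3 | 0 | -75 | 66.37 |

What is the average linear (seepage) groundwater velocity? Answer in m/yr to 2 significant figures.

∂h/∂x = (66.47 − 66.59) / (60 − 0) = -0.002000
∂h/∂y = (66.37 − 66.59) / (-75 − 0) = +0.002933
|∇h| = √(-0.002000² + 0.002933²) = 0.00355
Seepage velocity v = K·i/n = 0.9 × 0.00355 / 0.24 = 0.01331 m/day = 4.861 m/yr.

4.9 m/yr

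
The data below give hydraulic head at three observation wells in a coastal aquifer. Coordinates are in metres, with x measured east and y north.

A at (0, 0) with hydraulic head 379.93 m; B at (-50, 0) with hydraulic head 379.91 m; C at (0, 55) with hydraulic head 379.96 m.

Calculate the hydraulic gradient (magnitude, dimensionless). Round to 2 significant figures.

0.00068

∂h/∂x = (379.91 − 379.93) / (-50 − 0) = +0.0004000
∂h/∂y = (379.96 − 379.93) / (55 − 0) = +0.0005455
|∇h| = √(0.0004000² + 0.0005455²) = 0.0006764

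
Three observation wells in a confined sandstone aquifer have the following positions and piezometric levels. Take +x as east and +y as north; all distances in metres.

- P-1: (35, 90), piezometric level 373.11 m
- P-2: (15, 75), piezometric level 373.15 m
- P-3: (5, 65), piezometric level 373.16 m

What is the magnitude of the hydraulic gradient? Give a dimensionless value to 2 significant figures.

0.0064

Three-point gradient (reference P-1): Δ to P-2 = (-20, -15, +0.04), Δ to P-3 = (-30, -25, +0.05).
∂h/∂x = -0.005000, ∂h/∂y = +0.004000 (det = 50).
|∇h| = √(-0.005000² + 0.004000²) = 0.006403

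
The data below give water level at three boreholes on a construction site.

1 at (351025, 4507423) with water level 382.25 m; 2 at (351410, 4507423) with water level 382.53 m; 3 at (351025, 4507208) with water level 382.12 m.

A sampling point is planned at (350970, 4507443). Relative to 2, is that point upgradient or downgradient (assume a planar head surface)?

∂h/∂x = (382.53 − 382.25) / (351410 − 351025) = +0.0007273
∂h/∂y = (382.12 − 382.25) / (4507208 − 4507423) = +0.0006047
Head at (350970, 4507443) = 382.25 + (+0.0007273)·(-55) + (+0.0006047)·(20) = 382.22 m.
That is lower than the 382.53 m at 2, so the point is downgradient.

downgradient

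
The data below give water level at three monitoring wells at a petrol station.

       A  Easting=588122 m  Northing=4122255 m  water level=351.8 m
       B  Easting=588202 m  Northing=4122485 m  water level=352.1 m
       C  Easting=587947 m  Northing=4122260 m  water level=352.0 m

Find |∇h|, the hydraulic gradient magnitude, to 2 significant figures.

Taking A as reference: B−A = (80, 230, +0.3); C−A = (-175, 5, +0.2).
Solve a·Δx + b·Δy = Δh: det = 80·5 − (-175)·230 = 40650.
∂h/∂x = [(+0.3)·5 − (+0.2)·230] / 40650 = -0.001095
∂h/∂y = [80·(+0.2) − (-175)·(+0.3)] / 40650 = +0.001685
|∇h| = √(-0.001095² + 0.001685²) = 0.00201

0.0020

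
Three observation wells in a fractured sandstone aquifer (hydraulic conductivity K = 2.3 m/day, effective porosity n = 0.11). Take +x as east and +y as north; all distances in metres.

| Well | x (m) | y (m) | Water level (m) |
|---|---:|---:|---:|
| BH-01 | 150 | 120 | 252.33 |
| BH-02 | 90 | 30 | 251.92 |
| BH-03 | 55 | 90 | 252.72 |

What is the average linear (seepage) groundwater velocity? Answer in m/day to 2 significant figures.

0.24 m/day

Three-point gradient (reference BH-01): Δ to BH-02 = (-60, -90, -0.41), Δ to BH-03 = (-95, -30, +0.39).
∂h/∂x = -0.007022, ∂h/∂y = +0.009237 (det = -6750).
|∇h| = √(-0.007022² + 0.009237²) = 0.0116
Seepage velocity v = K·i/n = 2.3 × 0.0116 / 0.11 = 0.2425 m/day.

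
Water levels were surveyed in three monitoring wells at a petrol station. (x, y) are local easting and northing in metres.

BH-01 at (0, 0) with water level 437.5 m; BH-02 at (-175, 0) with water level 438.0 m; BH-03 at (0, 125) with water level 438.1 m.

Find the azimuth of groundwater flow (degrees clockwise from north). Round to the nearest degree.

149°

∂h/∂x = (438.0 − 437.5) / (-175 − 0) = -0.002857
∂h/∂y = (438.1 − 437.5) / (125 − 0) = +0.004800
Flow direction (−∇h) has components (+0.002857 E, -0.004800 N).
Azimuth = atan2(E, N) = atan2(+0.002857, -0.004800) = 149.2° ≈ 149°.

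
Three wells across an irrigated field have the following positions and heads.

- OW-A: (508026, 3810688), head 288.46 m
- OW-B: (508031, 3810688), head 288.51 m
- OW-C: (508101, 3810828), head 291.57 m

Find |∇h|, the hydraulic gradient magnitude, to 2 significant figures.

0.020

With h = a·x + b·y + c and OW-A as origin, the differences give:
  5·a + 0·b = +0.05
  75·a + 140·b = +3.11
Eliminate b (×140 and ×0, subtract): 700·a = 7.000 → a = ∂h/∂x = +0.01000
Back-substitute: b = ∂h/∂y = +0.01686.
|∇h| = √(0.01000² + 0.01686²) = 0.0196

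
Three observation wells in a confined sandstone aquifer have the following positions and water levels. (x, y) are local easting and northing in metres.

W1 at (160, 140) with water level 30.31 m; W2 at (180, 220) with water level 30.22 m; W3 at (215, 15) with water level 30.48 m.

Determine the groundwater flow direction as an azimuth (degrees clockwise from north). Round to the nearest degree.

With h = a·x + b·y + c and W1 as origin, the differences give:
  20·a + 80·b = -0.09
  55·a + (-125)·b = +0.17
Eliminate b (×(-125) and ×80, subtract): -6900·a = -2.350 → a = ∂h/∂x = +0.0003406
Back-substitute: b = ∂h/∂y = -0.001210.
Flow direction (−∇h) has components (-0.0003406 E, +0.001210 N).
Azimuth = atan2(E, N) = atan2(-0.0003406, +0.001210) = 344.3° ≈ 344°.

344°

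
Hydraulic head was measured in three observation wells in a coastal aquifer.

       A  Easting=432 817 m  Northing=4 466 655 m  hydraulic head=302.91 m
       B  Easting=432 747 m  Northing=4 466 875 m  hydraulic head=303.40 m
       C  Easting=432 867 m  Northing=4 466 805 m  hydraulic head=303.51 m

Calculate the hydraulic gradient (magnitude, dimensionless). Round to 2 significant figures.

Differences from A: to B (Δx, Δy, Δh) = (-70, 220, +0.49); to C = (50, 150, +0.60).
Solve a·Δx + b·Δy = Δh: det = (-70)·150 − 50·220 = -21500.
∂h/∂x = [(+0.49)·150 − (+0.60)·220] / -21500 = +0.002721
∂h/∂y = [(-70)·(+0.60) − 50·(+0.49)] / -21500 = +0.003093
|∇h| = √(0.002721² + 0.003093²) = 0.00412

0.0041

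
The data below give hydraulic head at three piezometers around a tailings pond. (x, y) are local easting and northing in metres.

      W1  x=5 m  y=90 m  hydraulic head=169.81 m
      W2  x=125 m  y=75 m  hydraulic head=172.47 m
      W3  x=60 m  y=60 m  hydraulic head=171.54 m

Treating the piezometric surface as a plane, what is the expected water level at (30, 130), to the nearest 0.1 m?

Differences from W1: to W2 (Δx, Δy, Δh) = (120, -15, +2.66); to W3 = (55, -30, +1.73).
Solve a·Δx + b·Δy = Δh: det = 120·(-30) − 55·(-15) = -2775.
∂h/∂x = [(+2.66)·(-30) − (+1.73)·(-15)] / -2775 = +0.01941
∂h/∂y = [120·(+1.73) − 55·(+2.66)] / -2775 = -0.02209
h(30, 130) = 169.81 + (+0.01941)·(25) + (-0.02209)·(40) = 169.81 +0.485 -0.884 = 169.412 m.

169.4 m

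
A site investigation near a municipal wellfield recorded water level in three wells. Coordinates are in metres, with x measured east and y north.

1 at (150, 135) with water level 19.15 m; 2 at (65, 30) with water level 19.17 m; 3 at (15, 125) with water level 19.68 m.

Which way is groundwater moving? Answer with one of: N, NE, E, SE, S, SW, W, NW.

Taking 1 as reference: 2−1 = (-85, -105, +0.02); 3−1 = (-135, -10, +0.53).
Determinant of the coordinate differences = (-85)·(-10) − (-135)·(-105) = -13325.
∂h/∂x = [(+0.02)·(-10) − (+0.53)·(-105)] / -13325 = -0.004161
∂h/∂y = [(-85)·(+0.53) − (-135)·(+0.02)] / -13325 = +0.003178
Flow = −∇h = (+0.004161 east, -0.003178 north), which points southeast.

SE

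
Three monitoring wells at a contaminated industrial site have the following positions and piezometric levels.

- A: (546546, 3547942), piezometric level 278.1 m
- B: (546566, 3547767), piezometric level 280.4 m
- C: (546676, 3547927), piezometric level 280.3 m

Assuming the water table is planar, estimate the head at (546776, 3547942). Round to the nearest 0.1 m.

281.7 m

Taking A as reference: B−A = (20, -175, +2.3); C−A = (130, -15, +2.2).
Determinant of the coordinate differences = 20·(-15) − 130·(-175) = 22450.
∂h/∂x = [(+2.3)·(-15) − (+2.2)·(-175)] / 22450 = +0.01561
∂h/∂y = [20·(+2.2) − 130·(+2.3)] / 22450 = -0.01136
h(546776, 3547942) = 278.1 + (+0.01561)·(230) + (-0.01136)·(0) = 278.1 +3.591 -0.000 = 281.691 m.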